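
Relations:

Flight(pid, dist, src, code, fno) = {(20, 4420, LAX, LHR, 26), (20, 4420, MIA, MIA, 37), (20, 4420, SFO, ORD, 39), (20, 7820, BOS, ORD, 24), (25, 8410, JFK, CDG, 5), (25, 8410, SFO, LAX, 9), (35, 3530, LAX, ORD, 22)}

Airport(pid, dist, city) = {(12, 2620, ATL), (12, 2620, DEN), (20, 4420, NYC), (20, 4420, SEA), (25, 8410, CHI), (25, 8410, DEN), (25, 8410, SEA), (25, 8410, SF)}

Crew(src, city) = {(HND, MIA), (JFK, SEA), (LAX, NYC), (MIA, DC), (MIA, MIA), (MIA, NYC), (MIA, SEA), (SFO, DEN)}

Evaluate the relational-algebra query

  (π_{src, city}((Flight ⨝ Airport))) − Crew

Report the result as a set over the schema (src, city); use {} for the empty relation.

Joining Flight and Airport on pid, dist yields {(20, 4420, LAX, LHR, 26, NYC), (20, 4420, LAX, LHR, 26, SEA), (20, 4420, MIA, MIA, 37, NYC), (20, 4420, MIA, MIA, 37, SEA), (20, 4420, SFO, ORD, 39, NYC), (20, 4420, SFO, ORD, 39, SEA), (25, 8410, JFK, CDG, 5, CHI), (25, 8410, JFK, CDG, 5, DEN), (25, 8410, JFK, CDG, 5, SEA), (25, 8410, JFK, CDG, 5, SF), (25, 8410, SFO, LAX, 9, CHI), (25, 8410, SFO, LAX, 9, DEN), (25, 8410, SFO, LAX, 9, SEA), (25, 8410, SFO, LAX, 9, SF)}.
Projecting to src, city (1 duplicate(s) eliminated): {(JFK, CHI), (JFK, DEN), (JFK, SEA), (JFK, SF), (LAX, NYC), (LAX, SEA), (MIA, NYC), (MIA, SEA), (SFO, CHI), (SFO, DEN), (SFO, NYC), (SFO, SEA), (SFO, SF)}
Taking the difference: {(JFK, CHI), (JFK, DEN), (JFK, SF), (LAX, SEA), (SFO, CHI), (SFO, NYC), (SFO, SEA), (SFO, SF)}

{(JFK, CHI), (JFK, DEN), (JFK, SF), (LAX, SEA), (SFO, CHI), (SFO, NYC), (SFO, SEA), (SFO, SF)}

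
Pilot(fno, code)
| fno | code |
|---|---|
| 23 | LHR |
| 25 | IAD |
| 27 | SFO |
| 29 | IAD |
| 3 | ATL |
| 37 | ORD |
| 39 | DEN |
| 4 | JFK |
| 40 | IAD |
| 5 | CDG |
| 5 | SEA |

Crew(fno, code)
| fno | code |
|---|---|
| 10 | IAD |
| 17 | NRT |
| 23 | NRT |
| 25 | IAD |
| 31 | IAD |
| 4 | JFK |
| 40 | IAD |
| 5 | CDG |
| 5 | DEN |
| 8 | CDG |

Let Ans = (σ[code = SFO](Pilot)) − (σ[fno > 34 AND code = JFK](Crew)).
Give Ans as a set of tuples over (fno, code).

σ[code = SFO]: keep tuples satisfying code = SFO → {(27, SFO)}
σ[fno > 34 AND code = JFK]: keep tuples satisfying fno > 34 AND code = JFK → {}
Taking the difference: {(27, SFO)}

{(27, SFO)}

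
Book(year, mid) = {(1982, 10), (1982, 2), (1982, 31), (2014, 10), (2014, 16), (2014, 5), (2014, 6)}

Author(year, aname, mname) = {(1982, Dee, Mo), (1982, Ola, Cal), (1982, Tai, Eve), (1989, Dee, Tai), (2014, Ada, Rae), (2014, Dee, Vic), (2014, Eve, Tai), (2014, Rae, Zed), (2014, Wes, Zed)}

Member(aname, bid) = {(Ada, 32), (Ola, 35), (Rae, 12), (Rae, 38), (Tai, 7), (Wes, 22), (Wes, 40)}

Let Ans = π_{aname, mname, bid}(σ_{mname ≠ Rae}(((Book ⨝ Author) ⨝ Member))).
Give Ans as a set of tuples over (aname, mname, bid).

{(Ola, Cal, 35), (Rae, Zed, 12), (Rae, Zed, 38), (Tai, Eve, 7), (Wes, Zed, 22), (Wes, Zed, 40)}

Book ⋈ Author (natural join on year): {(1982, 10, Dee, Mo), (1982, 10, Ola, Cal), (1982, 10, Tai, Eve), (1982, 2, Dee, Mo), (1982, 2, Ola, Cal), (1982, 2, Tai, Eve), (1982, 31, Dee, Mo), (1982, 31, Ola, Cal), (1982, 31, Tai, Eve), (2014, 10, Ada, Rae), (2014, 10, Dee, Vic), (2014, 10, Eve, Tai), (2014, 10, Rae, Zed), (2014, 10, Wes, Zed), (2014, 16, Ada, Rae), (2014, 16, Dee, Vic), (2014, 16, Eve, Tai), (2014, 16, Rae, Zed), (2014, 16, Wes, Zed), (2014, 5, Ada, Rae), (2014, 5, Dee, Vic), (2014, 5, Eve, Tai), (2014, 5, Rae, Zed), (2014, 5, Wes, Zed), (2014, 6, Ada, Rae), (2014, 6, Dee, Vic), (2014, 6, Eve, Tai), (2014, 6, Rae, Zed), (2014, 6, Wes, Zed)}
(Book ⨝ Author) ⋈ Member (natural join on aname): {(1982, 10, Ola, Cal, 35), (1982, 10, Tai, Eve, 7), (1982, 2, Ola, Cal, 35), (1982, 2, Tai, Eve, 7), (1982, 31, Ola, Cal, 35), (1982, 31, Tai, Eve, 7), (2014, 10, Ada, Rae, 32), (2014, 10, Rae, Zed, 12), (2014, 10, Rae, Zed, 38), (2014, 10, Wes, Zed, 22), (2014, 10, Wes, Zed, 40), (2014, 16, Ada, Rae, 32), (2014, 16, Rae, Zed, 12), (2014, 16, Rae, Zed, 38), (2014, 16, Wes, Zed, 22), (2014, 16, Wes, Zed, 40), (2014, 5, Ada, Rae, 32), (2014, 5, Rae, Zed, 12), (2014, 5, Rae, Zed, 38), (2014, 5, Wes, Zed, 22), (2014, 5, Wes, Zed, 40), (2014, 6, Ada, Rae, 32), (2014, 6, Rae, Zed, 12), (2014, 6, Rae, Zed, 38), (2014, 6, Wes, Zed, 22), (2014, 6, Wes, Zed, 40)}
σ[mname ≠ Rae]: keep tuples satisfying mname ≠ Rae → {(1982, 10, Ola, Cal, 35), (1982, 10, Tai, Eve, 7), (1982, 2, Ola, Cal, 35), (1982, 2, Tai, Eve, 7), (1982, 31, Ola, Cal, 35), (1982, 31, Tai, Eve, 7), (2014, 10, Rae, Zed, 12), (2014, 10, Rae, Zed, 38), (2014, 10, Wes, Zed, 22), (2014, 10, Wes, Zed, 40), (2014, 16, Rae, Zed, 12), (2014, 16, Rae, Zed, 38), (2014, 16, Wes, Zed, 22), (2014, 16, Wes, Zed, 40), (2014, 5, Rae, Zed, 12), (2014, 5, Rae, Zed, 38), (2014, 5, Wes, Zed, 22), (2014, 5, Wes, Zed, 40), (2014, 6, Rae, Zed, 12), (2014, 6, Rae, Zed, 38), (2014, 6, Wes, Zed, 22), (2014, 6, Wes, Zed, 40)}
Projecting to aname, mname, bid (16 duplicate(s) eliminated): {(Ola, Cal, 35), (Rae, Zed, 12), (Rae, Zed, 38), (Tai, Eve, 7), (Wes, Zed, 22), (Wes, Zed, 40)}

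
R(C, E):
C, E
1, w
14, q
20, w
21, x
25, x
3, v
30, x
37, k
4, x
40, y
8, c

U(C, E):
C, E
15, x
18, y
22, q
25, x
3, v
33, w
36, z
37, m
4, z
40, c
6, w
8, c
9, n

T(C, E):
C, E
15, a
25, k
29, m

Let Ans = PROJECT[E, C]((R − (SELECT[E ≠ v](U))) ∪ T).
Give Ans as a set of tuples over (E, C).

{(a, 15), (k, 25), (k, 37), (m, 29), (q, 14), (v, 3), (w, 1), (w, 20), (x, 21), (x, 30), (x, 4), (y, 40)}

σ[E ≠ v]: keep tuples satisfying E ≠ v → {(15, x), (18, y), (22, q), (25, x), (33, w), (36, z), (37, m), (4, z), (40, c), (6, w), (8, c), (9, n)}
Difference: {(1, w), (14, q), (20, w), (21, x), (25, x), (3, v), (30, x), (37, k), (4, x), (40, y), (8, c)} with {(15, x), (18, y), (22, q), (25, x), (33, w), (36, z), (37, m), (4, z), (40, c), (6, w), (8, c), (9, n)} → {(1, w), (14, q), (20, w), (21, x), (3, v), (30, x), (37, k), (4, x), (40, y)}
Union: {(1, w), (14, q), (20, w), (21, x), (3, v), (30, x), (37, k), (4, x), (40, y)} with {(15, a), (25, k), (29, m)} → {(1, w), (14, q), (15, a), (20, w), (21, x), (25, k), (29, m), (3, v), (30, x), (37, k), (4, x), (40, y)}
Keep only column(s) E, C: {(a, 15), (k, 25), (k, 37), (m, 29), (q, 14), (v, 3), (w, 1), (w, 20), (x, 21), (x, 30), (x, 4), (y, 40)}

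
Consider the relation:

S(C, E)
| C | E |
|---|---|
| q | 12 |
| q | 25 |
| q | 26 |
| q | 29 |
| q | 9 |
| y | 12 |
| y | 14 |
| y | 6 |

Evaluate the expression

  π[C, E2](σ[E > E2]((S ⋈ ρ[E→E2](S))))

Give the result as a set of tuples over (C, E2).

{(q, 12), (q, 25), (q, 26), (q, 9), (y, 12), (y, 6)}

ρ[E→E2]: schema becomes (C, E2); tuples unchanged.
Natural join on C: {(q, 12, 12), (q, 12, 25), (q, 12, 26), (q, 12, 29), (q, 12, 9), (q, 25, 12), (q, 25, 25), (q, 25, 26), (q, 25, 29), (q, 25, 9), (q, 26, 12), (q, 26, 25), (q, 26, 26), (q, 26, 29), (q, 26, 9), (q, 29, 12), (q, 29, 25), (q, 29, 26), (q, 29, 29), (q, 29, 9), (q, 9, 12), (q, 9, 25), (q, 9, 26), (q, 9, 29), (q, 9, 9), (y, 12, 12), (y, 12, 14), (y, 12, 6), (y, 14, 12), (y, 14, 14), (y, 14, 6), (y, 6, 12), (y, 6, 14), (y, 6, 6)}
Filtering on E > E2 leaves {(q, 12, 9), (q, 25, 12), (q, 25, 9), (q, 26, 12), (q, 26, 25), (q, 26, 9), (q, 29, 12), (q, 29, 25), (q, 29, 26), (q, 29, 9), (y, 12, 6), (y, 14, 12), (y, 14, 6)}.
π[C, E2]: project onto (C, E2) (7 duplicate(s) eliminated) → {(q, 12), (q, 25), (q, 26), (q, 9), (y, 12), (y, 6)}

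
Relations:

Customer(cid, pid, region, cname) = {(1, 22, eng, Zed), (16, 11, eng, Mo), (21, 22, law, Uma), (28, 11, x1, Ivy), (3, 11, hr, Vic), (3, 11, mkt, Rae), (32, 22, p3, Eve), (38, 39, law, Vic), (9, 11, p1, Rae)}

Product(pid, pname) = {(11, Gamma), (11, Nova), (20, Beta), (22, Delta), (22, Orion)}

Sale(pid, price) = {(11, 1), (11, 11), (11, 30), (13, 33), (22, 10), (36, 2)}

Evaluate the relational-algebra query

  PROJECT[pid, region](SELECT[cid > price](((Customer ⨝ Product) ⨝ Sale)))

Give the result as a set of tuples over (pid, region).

{(11, eng), (11, hr), (11, mkt), (11, p1), (11, x1), (22, law), (22, p3)}

Joining Customer and Product on pid yields {(1, 22, eng, Zed, Delta), (1, 22, eng, Zed, Orion), (16, 11, eng, Mo, Gamma), (16, 11, eng, Mo, Nova), (21, 22, law, Uma, Delta), (21, 22, law, Uma, Orion), (28, 11, x1, Ivy, Gamma), (28, 11, x1, Ivy, Nova), (3, 11, hr, Vic, Gamma), (3, 11, hr, Vic, Nova), (3, 11, mkt, Rae, Gamma), (3, 11, mkt, Rae, Nova), (32, 22, p3, Eve, Delta), (32, 22, p3, Eve, Orion), (9, 11, p1, Rae, Gamma), (9, 11, p1, Rae, Nova)}.
Joining (Customer ⨝ Product) and Sale on pid yields {(1, 22, eng, Zed, Delta, 10), (1, 22, eng, Zed, Orion, 10), (16, 11, eng, Mo, Gamma, 1), (16, 11, eng, Mo, Gamma, 11), (16, 11, eng, Mo, Gamma, 30), (16, 11, eng, Mo, Nova, 1), (16, 11, eng, Mo, Nova, 11), (16, 11, eng, Mo, Nova, 30), (21, 22, law, Uma, Delta, 10), (21, 22, law, Uma, Orion, 10), (28, 11, x1, Ivy, Gamma, 1), (28, 11, x1, Ivy, Gamma, 11), (28, 11, x1, Ivy, Gamma, 30), (28, 11, x1, Ivy, Nova, 1), (28, 11, x1, Ivy, Nova, 11), (28, 11, x1, Ivy, Nova, 30), (3, 11, hr, Vic, Gamma, 1), (3, 11, hr, Vic, Gamma, 11), (3, 11, hr, Vic, Gamma, 30), (3, 11, hr, Vic, Nova, 1), (3, 11, hr, Vic, Nova, 11), (3, 11, hr, Vic, Nova, 30), (3, 11, mkt, Rae, Gamma, 1), (3, 11, mkt, Rae, Gamma, 11), (3, 11, mkt, Rae, Gamma, 30), (3, 11, mkt, Rae, Nova, 1), (3, 11, mkt, Rae, Nova, 11), (3, 11, mkt, Rae, Nova, 30), (32, 22, p3, Eve, Delta, 10), (32, 22, p3, Eve, Orion, 10), (9, 11, p1, Rae, Gamma, 1), (9, 11, p1, Rae, Gamma, 11), (9, 11, p1, Rae, Gamma, 30), (9, 11, p1, Rae, Nova, 1), (9, 11, p1, Rae, Nova, 11), (9, 11, p1, Rae, Nova, 30)}.
Apply σ_{cid > price}; surviving tuples: {(16, 11, eng, Mo, Gamma, 1), (16, 11, eng, Mo, Gamma, 11), (16, 11, eng, Mo, Nova, 1), (16, 11, eng, Mo, Nova, 11), (21, 22, law, Uma, Delta, 10), (21, 22, law, Uma, Orion, 10), (28, 11, x1, Ivy, Gamma, 1), (28, 11, x1, Ivy, Gamma, 11), (28, 11, x1, Ivy, Nova, 1), (28, 11, x1, Ivy, Nova, 11), (3, 11, hr, Vic, Gamma, 1), (3, 11, hr, Vic, Nova, 1), (3, 11, mkt, Rae, Gamma, 1), (3, 11, mkt, Rae, Nova, 1), (32, 22, p3, Eve, Delta, 10), (32, 22, p3, Eve, Orion, 10), (9, 11, p1, Rae, Gamma, 1), (9, 11, p1, Rae, Nova, 1)}
π[pid, region]: project onto (pid, region) (11 duplicate(s) eliminated) → {(11, eng), (11, hr), (11, mkt), (11, p1), (11, x1), (22, law), (22, p3)}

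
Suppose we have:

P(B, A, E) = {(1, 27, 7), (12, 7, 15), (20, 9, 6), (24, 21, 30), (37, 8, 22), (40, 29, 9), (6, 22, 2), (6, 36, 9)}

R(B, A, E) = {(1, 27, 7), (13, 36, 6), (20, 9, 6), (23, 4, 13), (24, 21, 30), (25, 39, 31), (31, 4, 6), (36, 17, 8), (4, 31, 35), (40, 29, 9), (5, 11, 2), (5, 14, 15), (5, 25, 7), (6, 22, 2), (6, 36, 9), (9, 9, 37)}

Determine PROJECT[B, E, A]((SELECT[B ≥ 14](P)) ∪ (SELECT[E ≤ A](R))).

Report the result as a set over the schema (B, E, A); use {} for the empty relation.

{(1, 7, 27), (13, 6, 36), (20, 6, 9), (24, 30, 21), (25, 31, 39), (36, 8, 17), (37, 22, 8), (40, 9, 29), (5, 2, 11), (5, 7, 25), (6, 2, 22), (6, 9, 36)}

Apply σ_{B ≥ 14}; surviving tuples: {(20, 9, 6), (24, 21, 30), (37, 8, 22), (40, 29, 9)}
Apply σ_{E ≤ A}; surviving tuples: {(1, 27, 7), (13, 36, 6), (20, 9, 6), (25, 39, 31), (36, 17, 8), (40, 29, 9), (5, 11, 2), (5, 25, 7), (6, 22, 2), (6, 36, 9)}
Taking the union: {(1, 27, 7), (13, 36, 6), (20, 9, 6), (24, 21, 30), (25, 39, 31), (36, 17, 8), (37, 8, 22), (40, 29, 9), (5, 11, 2), (5, 25, 7), (6, 22, 2), (6, 36, 9)}
π_{B, E, A} gives {(1, 7, 27), (13, 6, 36), (20, 6, 9), (24, 30, 21), (25, 31, 39), (36, 8, 17), (37, 22, 8), (40, 9, 29), (5, 2, 11), (5, 7, 25), (6, 2, 22), (6, 9, 36)}.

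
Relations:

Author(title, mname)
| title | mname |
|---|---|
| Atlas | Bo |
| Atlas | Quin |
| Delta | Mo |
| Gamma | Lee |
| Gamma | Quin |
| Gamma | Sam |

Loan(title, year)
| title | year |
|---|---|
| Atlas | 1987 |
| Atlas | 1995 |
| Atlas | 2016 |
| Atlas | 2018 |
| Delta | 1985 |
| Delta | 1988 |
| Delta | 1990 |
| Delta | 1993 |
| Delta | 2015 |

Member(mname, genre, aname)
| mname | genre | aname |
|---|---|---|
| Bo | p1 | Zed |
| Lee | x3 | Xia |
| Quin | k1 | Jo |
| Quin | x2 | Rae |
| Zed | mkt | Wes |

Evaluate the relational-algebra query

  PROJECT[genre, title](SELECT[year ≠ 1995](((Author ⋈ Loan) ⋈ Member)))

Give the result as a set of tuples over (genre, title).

{(k1, Atlas), (p1, Atlas), (x2, Atlas)}

Joining Author and Loan on title yields {(Atlas, Bo, 1987), (Atlas, Bo, 1995), (Atlas, Bo, 2016), (Atlas, Bo, 2018), (Atlas, Quin, 1987), (Atlas, Quin, 1995), (Atlas, Quin, 2016), (Atlas, Quin, 2018), (Delta, Mo, 1985), (Delta, Mo, 1988), (Delta, Mo, 1990), (Delta, Mo, 1993), (Delta, Mo, 2015)}.
Joining (Author ⋈ Loan) and Member on mname yields {(Atlas, Bo, 1987, p1, Zed), (Atlas, Bo, 1995, p1, Zed), (Atlas, Bo, 2016, p1, Zed), (Atlas, Bo, 2018, p1, Zed), (Atlas, Quin, 1987, k1, Jo), (Atlas, Quin, 1987, x2, Rae), (Atlas, Quin, 1995, k1, Jo), (Atlas, Quin, 1995, x2, Rae), (Atlas, Quin, 2016, k1, Jo), (Atlas, Quin, 2016, x2, Rae), (Atlas, Quin, 2018, k1, Jo), (Atlas, Quin, 2018, x2, Rae)}.
Filtering on year ≠ 1995 leaves {(Atlas, Bo, 1987, p1, Zed), (Atlas, Bo, 2016, p1, Zed), (Atlas, Bo, 2018, p1, Zed), (Atlas, Quin, 1987, k1, Jo), (Atlas, Quin, 1987, x2, Rae), (Atlas, Quin, 2016, k1, Jo), (Atlas, Quin, 2016, x2, Rae), (Atlas, Quin, 2018, k1, Jo), (Atlas, Quin, 2018, x2, Rae)}.
Projecting to genre, title (6 duplicate(s) eliminated): {(k1, Atlas), (p1, Atlas), (x2, Atlas)}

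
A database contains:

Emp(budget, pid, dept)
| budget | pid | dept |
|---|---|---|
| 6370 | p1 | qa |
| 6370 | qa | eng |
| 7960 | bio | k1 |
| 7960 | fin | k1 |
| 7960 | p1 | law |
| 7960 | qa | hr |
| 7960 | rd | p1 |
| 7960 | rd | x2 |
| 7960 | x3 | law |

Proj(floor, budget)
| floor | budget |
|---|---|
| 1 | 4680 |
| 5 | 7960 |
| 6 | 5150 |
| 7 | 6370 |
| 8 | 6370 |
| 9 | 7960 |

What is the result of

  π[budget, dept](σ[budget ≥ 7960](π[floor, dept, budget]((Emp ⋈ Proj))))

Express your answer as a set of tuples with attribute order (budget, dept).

Emp ⋈ Proj (natural join on budget): {(6370, p1, qa, 7), (6370, p1, qa, 8), (6370, qa, eng, 7), (6370, qa, eng, 8), (7960, bio, k1, 5), (7960, bio, k1, 9), (7960, fin, k1, 5), (7960, fin, k1, 9), (7960, p1, law, 5), (7960, p1, law, 9), (7960, qa, hr, 5), (7960, qa, hr, 9), (7960, rd, p1, 5), (7960, rd, p1, 9), (7960, rd, x2, 5), (7960, rd, x2, 9), (7960, x3, law, 5), (7960, x3, law, 9)}
π[floor, dept, budget]: project onto (floor, dept, budget) (4 duplicate(s) eliminated) → {(5, hr, 7960), (5, k1, 7960), (5, law, 7960), (5, p1, 7960), (5, x2, 7960), (7, eng, 6370), (7, qa, 6370), (8, eng, 6370), (8, qa, 6370), (9, hr, 7960), (9, k1, 7960), (9, law, 7960), (9, p1, 7960), (9, x2, 7960)}
Apply σ_{budget ≥ 7960}; surviving tuples: {(5, hr, 7960), (5, k1, 7960), (5, law, 7960), (5, p1, 7960), (5, x2, 7960), (9, hr, 7960), (9, k1, 7960), (9, law, 7960), (9, p1, 7960), (9, x2, 7960)}
π[budget, dept]: project onto (budget, dept) (5 duplicate(s) eliminated) → {(7960, hr), (7960, k1), (7960, law), (7960, p1), (7960, x2)}

{(7960, hr), (7960, k1), (7960, law), (7960, p1), (7960, x2)}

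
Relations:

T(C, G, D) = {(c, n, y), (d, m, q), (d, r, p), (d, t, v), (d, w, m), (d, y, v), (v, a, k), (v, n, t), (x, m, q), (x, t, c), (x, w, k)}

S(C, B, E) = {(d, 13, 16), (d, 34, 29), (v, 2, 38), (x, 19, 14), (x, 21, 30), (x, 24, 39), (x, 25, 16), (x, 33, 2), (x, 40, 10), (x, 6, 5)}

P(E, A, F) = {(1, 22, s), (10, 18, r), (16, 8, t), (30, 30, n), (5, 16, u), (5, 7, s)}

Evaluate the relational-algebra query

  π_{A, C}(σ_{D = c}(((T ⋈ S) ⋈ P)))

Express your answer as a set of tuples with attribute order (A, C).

{(16, x), (18, x), (30, x), (7, x), (8, x)}

T ⋈ S (natural join on C): {(d, m, q, 13, 16), (d, m, q, 34, 29), (d, r, p, 13, 16), (d, r, p, 34, 29), (d, t, v, 13, 16), (d, t, v, 34, 29), (d, w, m, 13, 16), (d, w, m, 34, 29), (d, y, v, 13, 16), (d, y, v, 34, 29), (v, a, k, 2, 38), (v, n, t, 2, 38), (x, m, q, 19, 14), (x, m, q, 21, 30), (x, m, q, 24, 39), (x, m, q, 25, 16), (x, m, q, 33, 2), (x, m, q, 40, 10), (x, m, q, 6, 5), (x, t, c, 19, 14), (x, t, c, 21, 30), (x, t, c, 24, 39), (x, t, c, 25, 16), (x, t, c, 33, 2), (x, t, c, 40, 10), (x, t, c, 6, 5), (x, w, k, 19, 14), (x, w, k, 21, 30), (x, w, k, 24, 39), (x, w, k, 25, 16), (x, w, k, 33, 2), (x, w, k, 40, 10), (x, w, k, 6, 5)}
(T ⋈ S) ⋈ P (natural join on E): {(d, m, q, 13, 16, 8, t), (d, r, p, 13, 16, 8, t), (d, t, v, 13, 16, 8, t), (d, w, m, 13, 16, 8, t), (d, y, v, 13, 16, 8, t), (x, m, q, 21, 30, 30, n), (x, m, q, 25, 16, 8, t), (x, m, q, 40, 10, 18, r), (x, m, q, 6, 5, 16, u), (x, m, q, 6, 5, 7, s), (x, t, c, 21, 30, 30, n), (x, t, c, 25, 16, 8, t), (x, t, c, 40, 10, 18, r), (x, t, c, 6, 5, 16, u), (x, t, c, 6, 5, 7, s), (x, w, k, 21, 30, 30, n), (x, w, k, 25, 16, 8, t), (x, w, k, 40, 10, 18, r), (x, w, k, 6, 5, 16, u), (x, w, k, 6, 5, 7, s)}
Selection D = c: {(x, t, c, 21, 30, 30, n), (x, t, c, 25, 16, 8, t), (x, t, c, 40, 10, 18, r), (x, t, c, 6, 5, 16, u), (x, t, c, 6, 5, 7, s)}
π[A, C]: project onto (A, C) → {(16, x), (18, x), (30, x), (7, x), (8, x)}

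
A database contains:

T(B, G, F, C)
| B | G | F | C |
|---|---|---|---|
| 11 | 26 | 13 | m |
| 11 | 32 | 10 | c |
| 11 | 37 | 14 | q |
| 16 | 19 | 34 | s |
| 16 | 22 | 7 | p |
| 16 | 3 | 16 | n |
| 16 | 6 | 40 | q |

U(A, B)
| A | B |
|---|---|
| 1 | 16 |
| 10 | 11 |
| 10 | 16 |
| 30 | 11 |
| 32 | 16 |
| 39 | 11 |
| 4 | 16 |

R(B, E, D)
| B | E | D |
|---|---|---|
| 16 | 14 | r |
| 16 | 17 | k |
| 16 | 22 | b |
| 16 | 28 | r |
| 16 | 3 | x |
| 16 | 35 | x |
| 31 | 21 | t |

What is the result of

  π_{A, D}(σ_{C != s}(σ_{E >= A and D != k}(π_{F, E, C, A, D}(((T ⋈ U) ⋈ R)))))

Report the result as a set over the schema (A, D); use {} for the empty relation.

{(1, b), (1, r), (1, x), (10, b), (10, r), (10, x), (32, x), (4, b), (4, r), (4, x)}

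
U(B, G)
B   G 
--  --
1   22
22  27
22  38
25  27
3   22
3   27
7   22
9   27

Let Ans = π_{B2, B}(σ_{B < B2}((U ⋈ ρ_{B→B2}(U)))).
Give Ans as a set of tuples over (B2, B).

{(22, 3), (22, 9), (25, 22), (25, 3), (25, 9), (3, 1), (7, 1), (7, 3), (9, 3)}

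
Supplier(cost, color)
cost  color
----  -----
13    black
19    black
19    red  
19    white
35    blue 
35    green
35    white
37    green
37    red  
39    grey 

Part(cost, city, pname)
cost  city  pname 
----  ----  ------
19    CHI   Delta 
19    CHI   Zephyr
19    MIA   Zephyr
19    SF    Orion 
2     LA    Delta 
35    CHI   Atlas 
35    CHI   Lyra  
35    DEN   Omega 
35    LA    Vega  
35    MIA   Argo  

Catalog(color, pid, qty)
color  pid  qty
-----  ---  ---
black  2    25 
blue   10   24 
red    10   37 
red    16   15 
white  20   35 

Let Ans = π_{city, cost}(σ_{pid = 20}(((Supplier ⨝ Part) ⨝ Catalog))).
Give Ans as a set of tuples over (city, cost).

{(CHI, 19), (CHI, 35), (DEN, 35), (LA, 35), (MIA, 19), (MIA, 35), (SF, 19)}

Supplier ⋈ Part (natural join on cost): {(19, black, CHI, Delta), (19, black, CHI, Zephyr), (19, black, MIA, Zephyr), (19, black, SF, Orion), (19, red, CHI, Delta), (19, red, CHI, Zephyr), (19, red, MIA, Zephyr), (19, red, SF, Orion), (19, white, CHI, Delta), (19, white, CHI, Zephyr), (19, white, MIA, Zephyr), (19, white, SF, Orion), (35, blue, CHI, Atlas), (35, blue, CHI, Lyra), (35, blue, DEN, Omega), (35, blue, LA, Vega), (35, blue, MIA, Argo), (35, green, CHI, Atlas), (35, green, CHI, Lyra), (35, green, DEN, Omega), (35, green, LA, Vega), (35, green, MIA, Argo), (35, white, CHI, Atlas), (35, white, CHI, Lyra), (35, white, DEN, Omega), (35, white, LA, Vega), (35, white, MIA, Argo)}
(Supplier ⨝ Part) ⋈ Catalog (natural join on color): {(19, black, CHI, Delta, 2, 25), (19, black, CHI, Zephyr, 2, 25), (19, black, MIA, Zephyr, 2, 25), (19, black, SF, Orion, 2, 25), (19, red, CHI, Delta, 10, 37), (19, red, CHI, Delta, 16, 15), (19, red, CHI, Zephyr, 10, 37), (19, red, CHI, Zephyr, 16, 15), (19, red, MIA, Zephyr, 10, 37), (19, red, MIA, Zephyr, 16, 15), (19, red, SF, Orion, 10, 37), (19, red, SF, Orion, 16, 15), (19, white, CHI, Delta, 20, 35), (19, white, CHI, Zephyr, 20, 35), (19, white, MIA, Zephyr, 20, 35), (19, white, SF, Orion, 20, 35), (35, blue, CHI, Atlas, 10, 24), (35, blue, CHI, Lyra, 10, 24), (35, blue, DEN, Omega, 10, 24), (35, blue, LA, Vega, 10, 24), (35, blue, MIA, Argo, 10, 24), (35, white, CHI, Atlas, 20, 35), (35, white, CHI, Lyra, 20, 35), (35, white, DEN, Omega, 20, 35), (35, white, LA, Vega, 20, 35), (35, white, MIA, Argo, 20, 35)}
Apply σ_{pid = 20}; surviving tuples: {(19, white, CHI, Delta, 20, 35), (19, white, CHI, Zephyr, 20, 35), (19, white, MIA, Zephyr, 20, 35), (19, white, SF, Orion, 20, 35), (35, white, CHI, Atlas, 20, 35), (35, white, CHI, Lyra, 20, 35), (35, white, DEN, Omega, 20, 35), (35, white, LA, Vega, 20, 35), (35, white, MIA, Argo, 20, 35)}
Projecting to city, cost (2 duplicate(s) eliminated): {(CHI, 19), (CHI, 35), (DEN, 35), (LA, 35), (MIA, 19), (MIA, 35), (SF, 19)}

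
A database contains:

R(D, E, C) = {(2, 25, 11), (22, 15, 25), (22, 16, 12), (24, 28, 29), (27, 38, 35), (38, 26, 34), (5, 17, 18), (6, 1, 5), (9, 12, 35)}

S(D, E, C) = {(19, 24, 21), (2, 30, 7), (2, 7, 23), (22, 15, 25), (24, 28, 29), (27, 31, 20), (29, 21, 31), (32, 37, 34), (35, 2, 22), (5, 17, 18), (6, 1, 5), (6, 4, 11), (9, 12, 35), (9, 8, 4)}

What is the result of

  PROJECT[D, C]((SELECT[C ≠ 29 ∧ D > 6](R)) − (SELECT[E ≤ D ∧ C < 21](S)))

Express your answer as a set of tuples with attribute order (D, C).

Selection C ≠ 29 ∧ D > 6: {(22, 15, 25), (22, 16, 12), (27, 38, 35), (38, 26, 34), (9, 12, 35)}
Selection E ≤ D ∧ C < 21: {(6, 1, 5), (6, 4, 11), (9, 8, 4)}
Taking the difference: {(22, 15, 25), (22, 16, 12), (27, 38, 35), (38, 26, 34), (9, 12, 35)}
Projecting to D, C: {(22, 12), (22, 25), (27, 35), (38, 34), (9, 35)}

{(22, 12), (22, 25), (27, 35), (38, 34), (9, 35)}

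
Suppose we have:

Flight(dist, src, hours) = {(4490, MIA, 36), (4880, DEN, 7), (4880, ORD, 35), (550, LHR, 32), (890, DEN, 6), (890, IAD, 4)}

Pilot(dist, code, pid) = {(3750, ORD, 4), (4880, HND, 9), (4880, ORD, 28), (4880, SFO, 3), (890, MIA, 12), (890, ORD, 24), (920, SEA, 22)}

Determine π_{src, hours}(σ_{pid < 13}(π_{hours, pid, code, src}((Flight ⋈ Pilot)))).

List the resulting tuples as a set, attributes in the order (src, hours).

{(DEN, 6), (DEN, 7), (IAD, 4), (ORD, 35)}

Joining Flight and Pilot on dist yields {(4880, DEN, 7, HND, 9), (4880, DEN, 7, ORD, 28), (4880, DEN, 7, SFO, 3), (4880, ORD, 35, HND, 9), (4880, ORD, 35, ORD, 28), (4880, ORD, 35, SFO, 3), (890, DEN, 6, MIA, 12), (890, DEN, 6, ORD, 24), (890, IAD, 4, MIA, 12), (890, IAD, 4, ORD, 24)}.
π[hours, pid, code, src]: project onto (hours, pid, code, src) → {(35, 28, ORD, ORD), (35, 3, SFO, ORD), (35, 9, HND, ORD), (4, 12, MIA, IAD), (4, 24, ORD, IAD), (6, 12, MIA, DEN), (6, 24, ORD, DEN), (7, 28, ORD, DEN), (7, 3, SFO, DEN), (7, 9, HND, DEN)}
Apply σ_{pid < 13}; surviving tuples: {(35, 3, SFO, ORD), (35, 9, HND, ORD), (4, 12, MIA, IAD), (6, 12, MIA, DEN), (7, 3, SFO, DEN), (7, 9, HND, DEN)}
π[src, hours]: project onto (src, hours) (2 duplicate(s) eliminated) → {(DEN, 6), (DEN, 7), (IAD, 4), (ORD, 35)}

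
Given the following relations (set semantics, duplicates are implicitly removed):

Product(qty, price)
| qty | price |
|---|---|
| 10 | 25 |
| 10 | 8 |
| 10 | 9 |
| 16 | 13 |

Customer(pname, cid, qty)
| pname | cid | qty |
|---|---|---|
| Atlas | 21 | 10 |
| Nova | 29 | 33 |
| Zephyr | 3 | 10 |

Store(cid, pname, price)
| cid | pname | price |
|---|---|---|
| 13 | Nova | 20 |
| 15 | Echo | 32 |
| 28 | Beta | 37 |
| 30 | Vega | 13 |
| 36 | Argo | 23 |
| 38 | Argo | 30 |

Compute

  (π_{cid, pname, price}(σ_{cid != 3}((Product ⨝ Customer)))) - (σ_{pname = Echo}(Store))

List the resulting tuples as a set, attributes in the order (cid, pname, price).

{(21, Atlas, 25), (21, Atlas, 8), (21, Atlas, 9)}

Natural join on qty: {(10, 25, Atlas, 21), (10, 25, Zephyr, 3), (10, 8, Atlas, 21), (10, 8, Zephyr, 3), (10, 9, Atlas, 21), (10, 9, Zephyr, 3)}
Filtering on cid != 3 leaves {(10, 25, Atlas, 21), (10, 8, Atlas, 21), (10, 9, Atlas, 21)}.
Keep only column(s) cid, pname, price: {(21, Atlas, 25), (21, Atlas, 8), (21, Atlas, 9)}
Filtering on pname = Echo leaves {(15, Echo, 32)}.
Difference: {(21, Atlas, 25), (21, Atlas, 8), (21, Atlas, 9)} with {(15, Echo, 32)} → {(21, Atlas, 25), (21, Atlas, 8), (21, Atlas, 9)}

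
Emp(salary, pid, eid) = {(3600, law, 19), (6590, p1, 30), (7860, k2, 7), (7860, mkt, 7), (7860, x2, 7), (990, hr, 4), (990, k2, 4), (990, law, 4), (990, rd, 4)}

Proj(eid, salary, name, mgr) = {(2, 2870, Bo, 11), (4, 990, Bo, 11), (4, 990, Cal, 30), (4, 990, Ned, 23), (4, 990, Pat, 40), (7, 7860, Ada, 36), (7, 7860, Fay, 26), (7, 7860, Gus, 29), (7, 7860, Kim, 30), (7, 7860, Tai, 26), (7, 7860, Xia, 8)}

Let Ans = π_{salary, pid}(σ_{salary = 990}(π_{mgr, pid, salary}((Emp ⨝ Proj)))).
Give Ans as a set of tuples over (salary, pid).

Joining Emp and Proj on salary, eid yields {(7860, k2, 7, Ada, 36), (7860, k2, 7, Fay, 26), (7860, k2, 7, Gus, 29), (7860, k2, 7, Kim, 30), (7860, k2, 7, Tai, 26), (7860, k2, 7, Xia, 8), (7860, mkt, 7, Ada, 36), (7860, mkt, 7, Fay, 26), (7860, mkt, 7, Gus, 29), (7860, mkt, 7, Kim, 30), (7860, mkt, 7, Tai, 26), (7860, mkt, 7, Xia, 8), (7860, x2, 7, Ada, 36), (7860, x2, 7, Fay, 26), (7860, x2, 7, Gus, 29), (7860, x2, 7, Kim, 30), (7860, x2, 7, Tai, 26), (7860, x2, 7, Xia, 8), (990, hr, 4, Bo, 11), (990, hr, 4, Cal, 30), (990, hr, 4, Ned, 23), (990, hr, 4, Pat, 40), (990, k2, 4, Bo, 11), (990, k2, 4, Cal, 30), (990, k2, 4, Ned, 23), (990, k2, 4, Pat, 40), (990, law, 4, Bo, 11), (990, law, 4, Cal, 30), (990, law, 4, Ned, 23), (990, law, 4, Pat, 40), (990, rd, 4, Bo, 11), (990, rd, 4, Cal, 30), (990, rd, 4, Ned, 23), (990, rd, 4, Pat, 40)}.
π_{mgr, pid, salary} gives {(11, hr, 990), (11, k2, 990), (11, law, 990), (11, rd, 990), (23, hr, 990), (23, k2, 990), (23, law, 990), (23, rd, 990), (26, k2, 7860), (26, mkt, 7860), (26, x2, 7860), (29, k2, 7860), (29, mkt, 7860), (29, x2, 7860), (30, hr, 990), (30, k2, 7860), (30, k2, 990), (30, law, 990), (30, mkt, 7860), (30, rd, 990), (30, x2, 7860), (36, k2, 7860), (36, mkt, 7860), (36, x2, 7860), (40, hr, 990), (40, k2, 990), (40, law, 990), (40, rd, 990), (8, k2, 7860), (8, mkt, 7860), (8, x2, 7860)} (3 duplicate(s) eliminated).
Selection salary = 990: {(11, hr, 990), (11, k2, 990), (11, law, 990), (11, rd, 990), (23, hr, 990), (23, k2, 990), (23, law, 990), (23, rd, 990), (30, hr, 990), (30, k2, 990), (30, law, 990), (30, rd, 990), (40, hr, 990), (40, k2, 990), (40, law, 990), (40, rd, 990)}
π_{salary, pid} gives {(990, hr), (990, k2), (990, law), (990, rd)} (12 duplicate(s) eliminated).

{(990, hr), (990, k2), (990, law), (990, rd)}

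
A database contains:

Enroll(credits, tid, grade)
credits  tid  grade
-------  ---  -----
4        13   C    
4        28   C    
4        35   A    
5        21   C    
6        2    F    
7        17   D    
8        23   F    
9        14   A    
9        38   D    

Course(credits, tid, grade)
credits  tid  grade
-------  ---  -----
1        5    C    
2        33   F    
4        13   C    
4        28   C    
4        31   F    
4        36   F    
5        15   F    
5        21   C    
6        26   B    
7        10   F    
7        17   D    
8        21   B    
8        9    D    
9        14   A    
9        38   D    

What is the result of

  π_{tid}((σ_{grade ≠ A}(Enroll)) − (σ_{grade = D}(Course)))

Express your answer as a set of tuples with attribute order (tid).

Apply σ_{grade ≠ A}; surviving tuples: {(4, 13, C), (4, 28, C), (5, 21, C), (6, 2, F), (7, 17, D), (8, 23, F), (9, 38, D)}
Apply σ_{grade = D}; surviving tuples: {(7, 17, D), (8, 9, D), (9, 38, D)}
Taking the difference: {(4, 13, C), (4, 28, C), (5, 21, C), (6, 2, F), (8, 23, F)}
Projecting to tid: {13, 2, 21, 23, 28}

{13, 2, 21, 23, 28}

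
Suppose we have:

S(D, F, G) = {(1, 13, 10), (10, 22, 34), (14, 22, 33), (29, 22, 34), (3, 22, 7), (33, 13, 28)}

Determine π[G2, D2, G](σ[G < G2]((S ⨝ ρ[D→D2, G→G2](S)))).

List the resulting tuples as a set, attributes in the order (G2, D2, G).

{(28, 33, 10), (33, 14, 7), (34, 10, 33), (34, 10, 7), (34, 29, 33), (34, 29, 7)}

ρ[D→D2, G→G2]: schema becomes (D2, F, G2); tuples unchanged.
Natural join on F: {(1, 13, 10, 1, 10), (1, 13, 10, 33, 28), (10, 22, 34, 10, 34), (10, 22, 34, 14, 33), (10, 22, 34, 29, 34), (10, 22, 34, 3, 7), (14, 22, 33, 10, 34), (14, 22, 33, 14, 33), (14, 22, 33, 29, 34), (14, 22, 33, 3, 7), (29, 22, 34, 10, 34), (29, 22, 34, 14, 33), (29, 22, 34, 29, 34), (29, 22, 34, 3, 7), (3, 22, 7, 10, 34), (3, 22, 7, 14, 33), (3, 22, 7, 29, 34), (3, 22, 7, 3, 7), (33, 13, 28, 1, 10), (33, 13, 28, 33, 28)}
Selection G < G2: {(1, 13, 10, 33, 28), (14, 22, 33, 10, 34), (14, 22, 33, 29, 34), (3, 22, 7, 10, 34), (3, 22, 7, 14, 33), (3, 22, 7, 29, 34)}
π[G2, D2, G]: project onto (G2, D2, G) → {(28, 33, 10), (33, 14, 7), (34, 10, 33), (34, 10, 7), (34, 29, 33), (34, 29, 7)}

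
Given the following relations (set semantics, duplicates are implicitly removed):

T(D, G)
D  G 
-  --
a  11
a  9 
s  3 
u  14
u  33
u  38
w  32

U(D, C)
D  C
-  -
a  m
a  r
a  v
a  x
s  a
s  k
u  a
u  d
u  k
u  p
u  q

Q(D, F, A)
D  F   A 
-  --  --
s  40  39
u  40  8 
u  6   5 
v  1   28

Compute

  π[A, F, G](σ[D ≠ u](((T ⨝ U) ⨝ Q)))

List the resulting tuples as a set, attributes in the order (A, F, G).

Joining T and U on D yields {(a, 11, m), (a, 11, r), (a, 11, v), (a, 11, x), (a, 9, m), (a, 9, r), (a, 9, v), (a, 9, x), (s, 3, a), (s, 3, k), (u, 14, a), (u, 14, d), (u, 14, k), (u, 14, p), (u, 14, q), (u, 33, a), (u, 33, d), (u, 33, k), (u, 33, p), (u, 33, q), (u, 38, a), (u, 38, d), (u, 38, k), (u, 38, p), (u, 38, q)}.
Joining (T ⨝ U) and Q on D yields {(s, 3, a, 40, 39), (s, 3, k, 40, 39), (u, 14, a, 40, 8), (u, 14, a, 6, 5), (u, 14, d, 40, 8), (u, 14, d, 6, 5), (u, 14, k, 40, 8), (u, 14, k, 6, 5), (u, 14, p, 40, 8), (u, 14, p, 6, 5), (u, 14, q, 40, 8), (u, 14, q, 6, 5), (u, 33, a, 40, 8), (u, 33, a, 6, 5), (u, 33, d, 40, 8), (u, 33, d, 6, 5), (u, 33, k, 40, 8), (u, 33, k, 6, 5), (u, 33, p, 40, 8), (u, 33, p, 6, 5), (u, 33, q, 40, 8), (u, 33, q, 6, 5), (u, 38, a, 40, 8), (u, 38, a, 6, 5), (u, 38, d, 40, 8), (u, 38, d, 6, 5), (u, 38, k, 40, 8), (u, 38, k, 6, 5), (u, 38, p, 40, 8), (u, 38, p, 6, 5), (u, 38, q, 40, 8), (u, 38, q, 6, 5)}.
Apply σ_{D ≠ u}; surviving tuples: {(s, 3, a, 40, 39), (s, 3, k, 40, 39)}
Keep only column(s) A, F, G (1 duplicate(s) eliminated): {(39, 40, 3)}

{(39, 40, 3)}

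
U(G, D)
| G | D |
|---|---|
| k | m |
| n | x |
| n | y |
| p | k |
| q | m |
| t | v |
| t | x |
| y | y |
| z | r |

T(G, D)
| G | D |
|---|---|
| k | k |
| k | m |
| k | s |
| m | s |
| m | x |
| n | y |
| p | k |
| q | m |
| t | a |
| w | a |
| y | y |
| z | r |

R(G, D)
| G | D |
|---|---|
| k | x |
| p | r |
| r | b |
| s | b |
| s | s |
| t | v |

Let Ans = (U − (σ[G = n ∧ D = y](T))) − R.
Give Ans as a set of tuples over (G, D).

{(k, m), (n, x), (p, k), (q, m), (t, x), (y, y), (z, r)}

Apply σ_{G = n ∧ D = y}; surviving tuples: {(n, y)}
Set difference of the two operands is {(k, m), (n, x), (p, k), (q, m), (t, v), (t, x), (y, y), (z, r)}.
Set difference of the two operands is {(k, m), (n, x), (p, k), (q, m), (t, x), (y, y), (z, r)}.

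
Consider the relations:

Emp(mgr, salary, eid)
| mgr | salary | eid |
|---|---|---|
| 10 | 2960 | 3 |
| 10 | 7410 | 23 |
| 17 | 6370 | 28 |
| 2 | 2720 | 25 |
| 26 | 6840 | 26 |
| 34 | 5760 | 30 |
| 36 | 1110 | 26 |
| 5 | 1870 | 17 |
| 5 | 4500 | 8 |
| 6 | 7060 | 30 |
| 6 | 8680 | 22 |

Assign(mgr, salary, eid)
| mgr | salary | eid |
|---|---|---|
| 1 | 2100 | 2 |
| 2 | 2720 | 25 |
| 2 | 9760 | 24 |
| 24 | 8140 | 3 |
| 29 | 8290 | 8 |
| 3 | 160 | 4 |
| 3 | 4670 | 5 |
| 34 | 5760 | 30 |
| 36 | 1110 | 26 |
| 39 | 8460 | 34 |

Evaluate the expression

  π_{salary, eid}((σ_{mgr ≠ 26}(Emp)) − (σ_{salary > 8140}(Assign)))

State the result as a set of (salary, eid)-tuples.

Selection mgr ≠ 26: {(10, 2960, 3), (10, 7410, 23), (17, 6370, 28), (2, 2720, 25), (34, 5760, 30), (36, 1110, 26), (5, 1870, 17), (5, 4500, 8), (6, 7060, 30), (6, 8680, 22)}
Selection salary > 8140: {(2, 9760, 24), (29, 8290, 8), (39, 8460, 34)}
Taking the difference: {(10, 2960, 3), (10, 7410, 23), (17, 6370, 28), (2, 2720, 25), (34, 5760, 30), (36, 1110, 26), (5, 1870, 17), (5, 4500, 8), (6, 7060, 30), (6, 8680, 22)}
Keep only column(s) salary, eid: {(1110, 26), (1870, 17), (2720, 25), (2960, 3), (4500, 8), (5760, 30), (6370, 28), (7060, 30), (7410, 23), (8680, 22)}

{(1110, 26), (1870, 17), (2720, 25), (2960, 3), (4500, 8), (5760, 30), (6370, 28), (7060, 30), (7410, 23), (8680, 22)}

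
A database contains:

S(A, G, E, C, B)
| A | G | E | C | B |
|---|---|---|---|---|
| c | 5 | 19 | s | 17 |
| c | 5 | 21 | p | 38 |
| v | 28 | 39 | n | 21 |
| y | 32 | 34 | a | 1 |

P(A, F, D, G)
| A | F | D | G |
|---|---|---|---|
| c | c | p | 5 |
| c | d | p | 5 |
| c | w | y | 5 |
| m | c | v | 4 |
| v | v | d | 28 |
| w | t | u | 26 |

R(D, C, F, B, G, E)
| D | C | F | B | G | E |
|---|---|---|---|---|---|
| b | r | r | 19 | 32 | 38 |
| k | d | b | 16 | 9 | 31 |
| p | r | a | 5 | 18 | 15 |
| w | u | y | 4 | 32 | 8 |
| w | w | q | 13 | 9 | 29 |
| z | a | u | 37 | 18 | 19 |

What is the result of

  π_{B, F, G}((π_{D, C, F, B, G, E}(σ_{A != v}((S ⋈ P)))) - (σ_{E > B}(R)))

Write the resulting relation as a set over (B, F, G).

Joining S and P on A, G yields {(c, 5, 19, s, 17, c, p), (c, 5, 19, s, 17, d, p), (c, 5, 19, s, 17, w, y), (c, 5, 21, p, 38, c, p), (c, 5, 21, p, 38, d, p), (c, 5, 21, p, 38, w, y), (v, 28, 39, n, 21, v, d)}.
Filtering on A != v leaves {(c, 5, 19, s, 17, c, p), (c, 5, 19, s, 17, d, p), (c, 5, 19, s, 17, w, y), (c, 5, 21, p, 38, c, p), (c, 5, 21, p, 38, d, p), (c, 5, 21, p, 38, w, y)}.
π_{D, C, F, B, G, E} gives {(p, p, c, 38, 5, 21), (p, p, d, 38, 5, 21), (p, s, c, 17, 5, 19), (p, s, d, 17, 5, 19), (y, p, w, 38, 5, 21), (y, s, w, 17, 5, 19)}.
Filtering on E > B leaves {(b, r, r, 19, 32, 38), (k, d, b, 16, 9, 31), (p, r, a, 5, 18, 15), (w, u, y, 4, 32, 8), (w, w, q, 13, 9, 29)}.
Taking the difference: {(p, p, c, 38, 5, 21), (p, p, d, 38, 5, 21), (p, s, c, 17, 5, 19), (p, s, d, 17, 5, 19), (y, p, w, 38, 5, 21), (y, s, w, 17, 5, 19)}
π_{B, F, G} gives {(17, c, 5), (17, d, 5), (17, w, 5), (38, c, 5), (38, d, 5), (38, w, 5)}.

{(17, c, 5), (17, d, 5), (17, w, 5), (38, c, 5), (38, d, 5), (38, w, 5)}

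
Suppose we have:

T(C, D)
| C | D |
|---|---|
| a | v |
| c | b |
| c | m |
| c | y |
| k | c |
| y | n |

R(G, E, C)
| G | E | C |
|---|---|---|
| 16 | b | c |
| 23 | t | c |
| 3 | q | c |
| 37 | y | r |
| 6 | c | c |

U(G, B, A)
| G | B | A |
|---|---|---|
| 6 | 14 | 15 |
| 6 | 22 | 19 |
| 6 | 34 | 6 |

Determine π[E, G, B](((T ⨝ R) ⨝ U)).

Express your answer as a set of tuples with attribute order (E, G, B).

{(c, 6, 14), (c, 6, 22), (c, 6, 34)}

T ⋈ R (natural join on C): {(c, b, 16, b), (c, b, 23, t), (c, b, 3, q), (c, b, 6, c), (c, m, 16, b), (c, m, 23, t), (c, m, 3, q), (c, m, 6, c), (c, y, 16, b), (c, y, 23, t), (c, y, 3, q), (c, y, 6, c)}
(T ⨝ R) ⋈ U (natural join on G): {(c, b, 6, c, 14, 15), (c, b, 6, c, 22, 19), (c, b, 6, c, 34, 6), (c, m, 6, c, 14, 15), (c, m, 6, c, 22, 19), (c, m, 6, c, 34, 6), (c, y, 6, c, 14, 15), (c, y, 6, c, 22, 19), (c, y, 6, c, 34, 6)}
π[E, G, B]: project onto (E, G, B) (6 duplicate(s) eliminated) → {(c, 6, 14), (c, 6, 22), (c, 6, 34)}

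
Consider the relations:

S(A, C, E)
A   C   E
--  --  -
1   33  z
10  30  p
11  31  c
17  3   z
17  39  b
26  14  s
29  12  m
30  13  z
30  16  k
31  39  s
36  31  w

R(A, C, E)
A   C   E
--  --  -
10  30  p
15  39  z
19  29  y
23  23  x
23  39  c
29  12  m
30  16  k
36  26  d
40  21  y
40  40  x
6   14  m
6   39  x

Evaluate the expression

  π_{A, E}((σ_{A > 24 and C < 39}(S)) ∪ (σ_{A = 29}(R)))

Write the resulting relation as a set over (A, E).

Filtering on A > 24 and C < 39 leaves {(26, 14, s), (29, 12, m), (30, 13, z), (30, 16, k), (36, 31, w)}.
Filtering on A = 29 leaves {(29, 12, m)}.
Union: {(26, 14, s), (29, 12, m), (30, 13, z), (30, 16, k), (36, 31, w)} with {(29, 12, m)} → {(26, 14, s), (29, 12, m), (30, 13, z), (30, 16, k), (36, 31, w)}
π[A, E]: project onto (A, E) → {(26, s), (29, m), (30, k), (30, z), (36, w)}

{(26, s), (29, m), (30, k), (30, z), (36, w)}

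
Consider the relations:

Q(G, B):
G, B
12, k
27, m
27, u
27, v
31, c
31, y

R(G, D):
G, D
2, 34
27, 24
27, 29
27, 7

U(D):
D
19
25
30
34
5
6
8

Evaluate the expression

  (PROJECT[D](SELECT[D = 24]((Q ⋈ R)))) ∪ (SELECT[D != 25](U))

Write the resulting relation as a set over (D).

Joining Q and R on G yields {(27, m, 24), (27, m, 29), (27, m, 7), (27, u, 24), (27, u, 29), (27, u, 7), (27, v, 24), (27, v, 29), (27, v, 7)}.
Selection D = 24: {(27, m, 24), (27, u, 24), (27, v, 24)}
Keep only column(s) D (2 duplicate(s) eliminated): {24}
Selection D != 25: {19, 30, 34, 5, 6, 8}
Union: {24} with {19, 30, 34, 5, 6, 8} → {19, 24, 30, 34, 5, 6, 8}

{19, 24, 30, 34, 5, 6, 8}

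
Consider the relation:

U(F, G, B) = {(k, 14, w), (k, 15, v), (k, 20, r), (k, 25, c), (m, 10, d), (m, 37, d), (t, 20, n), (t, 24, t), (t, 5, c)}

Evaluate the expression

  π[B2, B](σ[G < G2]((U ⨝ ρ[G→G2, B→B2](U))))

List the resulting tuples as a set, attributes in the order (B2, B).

{(c, r), (c, v), (c, w), (d, d), (n, c), (r, v), (r, w), (t, c), (t, n), (v, w)}

ρ[G→G2, B→B2]: schema becomes (F, G2, B2); tuples unchanged.
Joining U and ρ[G→G2, B→B2](U) on F yields {(k, 14, w, 14, w), (k, 14, w, 15, v), (k, 14, w, 20, r), (k, 14, w, 25, c), (k, 15, v, 14, w), (k, 15, v, 15, v), (k, 15, v, 20, r), (k, 15, v, 25, c), (k, 20, r, 14, w), (k, 20, r, 15, v), (k, 20, r, 20, r), (k, 20, r, 25, c), (k, 25, c, 14, w), (k, 25, c, 15, v), (k, 25, c, 20, r), (k, 25, c, 25, c), (m, 10, d, 10, d), (m, 10, d, 37, d), (m, 37, d, 10, d), (m, 37, d, 37, d), (t, 20, n, 20, n), (t, 20, n, 24, t), (t, 20, n, 5, c), (t, 24, t, 20, n), (t, 24, t, 24, t), (t, 24, t, 5, c), (t, 5, c, 20, n), (t, 5, c, 24, t), (t, 5, c, 5, c)}.
σ[G < G2]: keep tuples satisfying G < G2 → {(k, 14, w, 15, v), (k, 14, w, 20, r), (k, 14, w, 25, c), (k, 15, v, 20, r), (k, 15, v, 25, c), (k, 20, r, 25, c), (m, 10, d, 37, d), (t, 20, n, 24, t), (t, 5, c, 20, n), (t, 5, c, 24, t)}
π[B2, B]: project onto (B2, B) → {(c, r), (c, v), (c, w), (d, d), (n, c), (r, v), (r, w), (t, c), (t, n), (v, w)}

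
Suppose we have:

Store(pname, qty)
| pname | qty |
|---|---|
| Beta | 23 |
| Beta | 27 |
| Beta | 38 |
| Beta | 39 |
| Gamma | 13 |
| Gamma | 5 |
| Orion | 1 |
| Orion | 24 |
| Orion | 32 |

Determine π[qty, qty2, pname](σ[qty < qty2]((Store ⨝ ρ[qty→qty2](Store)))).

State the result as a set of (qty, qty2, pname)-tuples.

{(1, 24, Orion), (1, 32, Orion), (23, 27, Beta), (23, 38, Beta), (23, 39, Beta), (24, 32, Orion), (27, 38, Beta), (27, 39, Beta), (38, 39, Beta), (5, 13, Gamma)}

ρ[qty→qty2]: schema becomes (pname, qty2); tuples unchanged.
Store ⋈ ρ[qty→qty2](Store) (natural join on pname): {(Beta, 23, 23), (Beta, 23, 27), (Beta, 23, 38), (Beta, 23, 39), (Beta, 27, 23), (Beta, 27, 27), (Beta, 27, 38), (Beta, 27, 39), (Beta, 38, 23), (Beta, 38, 27), (Beta, 38, 38), (Beta, 38, 39), (Beta, 39, 23), (Beta, 39, 27), (Beta, 39, 38), (Beta, 39, 39), (Gamma, 13, 13), (Gamma, 13, 5), (Gamma, 5, 13), (Gamma, 5, 5), (Orion, 1, 1), (Orion, 1, 24), (Orion, 1, 32), (Orion, 24, 1), (Orion, 24, 24), (Orion, 24, 32), (Orion, 32, 1), (Orion, 32, 24), (Orion, 32, 32)}
σ[qty < qty2]: keep tuples satisfying qty < qty2 → {(Beta, 23, 27), (Beta, 23, 38), (Beta, 23, 39), (Beta, 27, 38), (Beta, 27, 39), (Beta, 38, 39), (Gamma, 5, 13), (Orion, 1, 24), (Orion, 1, 32), (Orion, 24, 32)}
Keep only column(s) qty, qty2, pname: {(1, 24, Orion), (1, 32, Orion), (23, 27, Beta), (23, 38, Beta), (23, 39, Beta), (24, 32, Orion), (27, 38, Beta), (27, 39, Beta), (38, 39, Beta), (5, 13, Gamma)}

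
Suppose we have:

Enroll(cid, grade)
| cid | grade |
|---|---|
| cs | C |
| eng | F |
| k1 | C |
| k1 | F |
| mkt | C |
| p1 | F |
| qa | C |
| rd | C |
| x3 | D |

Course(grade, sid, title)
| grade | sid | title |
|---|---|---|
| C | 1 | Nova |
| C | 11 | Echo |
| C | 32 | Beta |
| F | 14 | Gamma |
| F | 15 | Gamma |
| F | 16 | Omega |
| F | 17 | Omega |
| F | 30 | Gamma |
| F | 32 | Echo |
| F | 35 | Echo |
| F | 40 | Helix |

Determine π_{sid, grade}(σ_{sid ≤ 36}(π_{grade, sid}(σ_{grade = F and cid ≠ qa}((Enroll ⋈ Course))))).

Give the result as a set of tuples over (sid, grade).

Enroll ⋈ Course (natural join on grade): {(cs, C, 1, Nova), (cs, C, 11, Echo), (cs, C, 32, Beta), (eng, F, 14, Gamma), (eng, F, 15, Gamma), (eng, F, 16, Omega), (eng, F, 17, Omega), (eng, F, 30, Gamma), (eng, F, 32, Echo), (eng, F, 35, Echo), (eng, F, 40, Helix), (k1, C, 1, Nova), (k1, C, 11, Echo), (k1, C, 32, Beta), (k1, F, 14, Gamma), (k1, F, 15, Gamma), (k1, F, 16, Omega), (k1, F, 17, Omega), (k1, F, 30, Gamma), (k1, F, 32, Echo), (k1, F, 35, Echo), (k1, F, 40, Helix), (mkt, C, 1, Nova), (mkt, C, 11, Echo), (mkt, C, 32, Beta), (p1, F, 14, Gamma), (p1, F, 15, Gamma), (p1, F, 16, Omega), (p1, F, 17, Omega), (p1, F, 30, Gamma), (p1, F, 32, Echo), (p1, F, 35, Echo), (p1, F, 40, Helix), (qa, C, 1, Nova), (qa, C, 11, Echo), (qa, C, 32, Beta), (rd, C, 1, Nova), (rd, C, 11, Echo), (rd, C, 32, Beta)}
Selection grade = F and cid ≠ qa: {(eng, F, 14, Gamma), (eng, F, 15, Gamma), (eng, F, 16, Omega), (eng, F, 17, Omega), (eng, F, 30, Gamma), (eng, F, 32, Echo), (eng, F, 35, Echo), (eng, F, 40, Helix), (k1, F, 14, Gamma), (k1, F, 15, Gamma), (k1, F, 16, Omega), (k1, F, 17, Omega), (k1, F, 30, Gamma), (k1, F, 32, Echo), (k1, F, 35, Echo), (k1, F, 40, Helix), (p1, F, 14, Gamma), (p1, F, 15, Gamma), (p1, F, 16, Omega), (p1, F, 17, Omega), (p1, F, 30, Gamma), (p1, F, 32, Echo), (p1, F, 35, Echo), (p1, F, 40, Helix)}
Projecting to grade, sid (16 duplicate(s) eliminated): {(F, 14), (F, 15), (F, 16), (F, 17), (F, 30), (F, 32), (F, 35), (F, 40)}
Selection sid ≤ 36: {(F, 14), (F, 15), (F, 16), (F, 17), (F, 30), (F, 32), (F, 35)}
Projecting to sid, grade: {(14, F), (15, F), (16, F), (17, F), (30, F), (32, F), (35, F)}

{(14, F), (15, F), (16, F), (17, F), (30, F), (32, F), (35, F)}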